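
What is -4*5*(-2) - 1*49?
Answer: -9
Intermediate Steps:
-4*5*(-2) - 1*49 = -20*(-2) - 49 = 40 - 49 = -9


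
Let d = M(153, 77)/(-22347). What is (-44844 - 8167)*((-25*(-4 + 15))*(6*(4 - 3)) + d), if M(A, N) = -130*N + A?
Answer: 1954128218623/22347 ≈ 8.7445e+7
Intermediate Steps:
M(A, N) = A - 130*N
d = 9857/22347 (d = (153 - 130*77)/(-22347) = (153 - 10010)*(-1/22347) = -9857*(-1/22347) = 9857/22347 ≈ 0.44109)
(-44844 - 8167)*((-25*(-4 + 15))*(6*(4 - 3)) + d) = (-44844 - 8167)*((-25*(-4 + 15))*(6*(4 - 3)) + 9857/22347) = -53011*((-25*11)*(6*1) + 9857/22347) = -53011*(-275*6 + 9857/22347) = -53011*(-1650 + 9857/22347) = -53011*(-36862693/22347) = 1954128218623/22347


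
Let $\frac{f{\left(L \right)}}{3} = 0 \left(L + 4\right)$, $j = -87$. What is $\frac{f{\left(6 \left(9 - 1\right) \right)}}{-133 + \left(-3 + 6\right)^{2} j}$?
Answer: $0$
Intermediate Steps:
$f{\left(L \right)} = 0$ ($f{\left(L \right)} = 3 \cdot 0 \left(L + 4\right) = 3 \cdot 0 \left(4 + L\right) = 3 \cdot 0 = 0$)
$\frac{f{\left(6 \left(9 - 1\right) \right)}}{-133 + \left(-3 + 6\right)^{2} j} = \frac{0}{-133 + \left(-3 + 6\right)^{2} \left(-87\right)} = \frac{0}{-133 + 3^{2} \left(-87\right)} = \frac{0}{-133 + 9 \left(-87\right)} = \frac{0}{-133 - 783} = \frac{0}{-916} = 0 \left(- \frac{1}{916}\right) = 0$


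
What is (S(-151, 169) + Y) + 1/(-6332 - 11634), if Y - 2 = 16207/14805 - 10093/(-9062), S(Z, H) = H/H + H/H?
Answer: 3741144940891/602592710265 ≈ 6.2084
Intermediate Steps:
S(Z, H) = 2 (S(Z, H) = 1 + 1 = 2)
Y = 564620519/134162910 (Y = 2 + (16207/14805 - 10093/(-9062)) = 2 + (16207*(1/14805) - 10093*(-1/9062)) = 2 + (16207/14805 + 10093/9062) = 2 + 296294699/134162910 = 564620519/134162910 ≈ 4.2085)
(S(-151, 169) + Y) + 1/(-6332 - 11634) = (2 + 564620519/134162910) + 1/(-6332 - 11634) = 832946339/134162910 + 1/(-17966) = 832946339/134162910 - 1/17966 = 3741144940891/602592710265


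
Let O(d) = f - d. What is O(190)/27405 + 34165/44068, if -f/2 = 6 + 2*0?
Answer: 927390089/1207683540 ≈ 0.76791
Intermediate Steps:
f = -12 (f = -2*(6 + 2*0) = -2*(6 + 0) = -2*6 = -12)
O(d) = -12 - d
O(190)/27405 + 34165/44068 = (-12 - 1*190)/27405 + 34165/44068 = (-12 - 190)*(1/27405) + 34165*(1/44068) = -202*1/27405 + 34165/44068 = -202/27405 + 34165/44068 = 927390089/1207683540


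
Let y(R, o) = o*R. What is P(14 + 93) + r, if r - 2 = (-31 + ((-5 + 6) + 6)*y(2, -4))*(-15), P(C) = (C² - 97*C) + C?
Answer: 2484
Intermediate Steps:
y(R, o) = R*o
P(C) = C² - 96*C
r = 1307 (r = 2 + (-31 + ((-5 + 6) + 6)*(2*(-4)))*(-15) = 2 + (-31 + (1 + 6)*(-8))*(-15) = 2 + (-31 + 7*(-8))*(-15) = 2 + (-31 - 56)*(-15) = 2 - 87*(-15) = 2 + 1305 = 1307)
P(14 + 93) + r = (14 + 93)*(-96 + (14 + 93)) + 1307 = 107*(-96 + 107) + 1307 = 107*11 + 1307 = 1177 + 1307 = 2484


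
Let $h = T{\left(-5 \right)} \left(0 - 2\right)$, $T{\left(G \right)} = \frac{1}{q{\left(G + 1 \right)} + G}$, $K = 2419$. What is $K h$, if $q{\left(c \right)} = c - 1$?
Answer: $\frac{2419}{5} \approx 483.8$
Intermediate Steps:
$q{\left(c \right)} = -1 + c$
$T{\left(G \right)} = \frac{1}{2 G}$ ($T{\left(G \right)} = \frac{1}{\left(-1 + \left(G + 1\right)\right) + G} = \frac{1}{\left(-1 + \left(1 + G\right)\right) + G} = \frac{1}{G + G} = \frac{1}{2 G}$)
$h = \frac{1}{5}$ ($h = \frac{1}{2 \left(-5\right)} \left(0 - 2\right) = \frac{1}{2} \left(- \frac{1}{5}\right) \left(-2\right) = \left(- \frac{1}{10}\right) \left(-2\right) = \frac{1}{5} \approx 0.2$)
$K h = 2419 \cdot \frac{1}{5} = \frac{2419}{5}$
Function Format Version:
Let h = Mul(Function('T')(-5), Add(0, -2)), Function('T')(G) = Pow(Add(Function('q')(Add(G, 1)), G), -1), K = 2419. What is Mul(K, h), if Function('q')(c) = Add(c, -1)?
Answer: Rational(2419, 5) ≈ 483.80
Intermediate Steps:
Function('q')(c) = Add(-1, c)
Function('T')(G) = Mul(Rational(1, 2), Pow(G, -1)) (Function('T')(G) = Pow(Add(Add(-1, Add(G, 1)), G), -1) = Pow(Add(Add(-1, Add(1, G)), G), -1) = Pow(Add(G, G), -1) = Pow(Mul(2, G), -1) = Mul(Rational(1, 2), Pow(G, -1)))
h = Rational(1, 5) (h = Mul(Mul(Rational(1, 2), Pow(-5, -1)), Add(0, -2)) = Mul(Mul(Rational(1, 2), Rational(-1, 5)), -2) = Mul(Rational(-1, 10), -2) = Rational(1, 5) ≈ 0.20000)
Mul(K, h) = Mul(2419, Rational(1, 5)) = Rational(2419, 5)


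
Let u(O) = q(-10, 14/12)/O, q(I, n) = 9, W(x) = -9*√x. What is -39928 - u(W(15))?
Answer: -39928 + √15/15 ≈ -39928.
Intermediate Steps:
u(O) = 9/O
-39928 - u(W(15)) = -39928 - 9/((-9*√15)) = -39928 - 9*(-√15/135) = -39928 - (-1)*√15/15 = -39928 + √15/15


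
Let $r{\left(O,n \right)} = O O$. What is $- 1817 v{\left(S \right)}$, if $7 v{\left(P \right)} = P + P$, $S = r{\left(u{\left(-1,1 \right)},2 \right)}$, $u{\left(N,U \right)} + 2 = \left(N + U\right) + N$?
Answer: $- \frac{32706}{7} \approx -4672.3$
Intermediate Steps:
$u{\left(N,U \right)} = -2 + U + 2 N$ ($u{\left(N,U \right)} = -2 + \left(\left(N + U\right) + N\right) = -2 + \left(U + 2 N\right) = -2 + U + 2 N$)
$r{\left(O,n \right)} = O^{2}$
$S = 9$ ($S = \left(-2 + 1 + 2 \left(-1\right)\right)^{2} = \left(-2 + 1 - 2\right)^{2} = \left(-3\right)^{2} = 9$)
$v{\left(P \right)} = \frac{2 P}{7}$ ($v{\left(P \right)} = \frac{P + P}{7} = \frac{2 P}{7}$)
$- 1817 v{\left(S \right)} = - 1817 \cdot \frac{2}{7} \cdot 9 = \left(-1817\right) \frac{18}{7} = - \frac{32706}{7}$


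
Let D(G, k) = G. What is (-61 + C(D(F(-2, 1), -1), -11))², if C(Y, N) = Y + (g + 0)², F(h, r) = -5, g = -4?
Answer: 2500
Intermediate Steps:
C(Y, N) = 16 + Y (C(Y, N) = Y + (-4 + 0)² = Y + (-4)² = Y + 16 = 16 + Y)
(-61 + C(D(F(-2, 1), -1), -11))² = (-61 + (16 - 5))² = (-61 + 11)² = (-50)² = 2500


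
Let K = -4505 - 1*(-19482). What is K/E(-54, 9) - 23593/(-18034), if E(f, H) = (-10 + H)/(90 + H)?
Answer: -26739402989/18034 ≈ -1.4827e+6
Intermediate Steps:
E(f, H) = (-10 + H)/(90 + H)
K = 14977 (K = -4505 + 19482 = 14977)
K/E(-54, 9) - 23593/(-18034) = 14977/(((-10 + 9)/(90 + 9))) - 23593/(-18034) = 14977/((-1/99)) - 23593*(-1/18034) = 14977/(((1/99)*(-1))) + 23593/18034 = 14977/(-1/99) + 23593/18034 = 14977*(-99) + 23593/18034 = -1482723 + 23593/18034 = -26739402989/18034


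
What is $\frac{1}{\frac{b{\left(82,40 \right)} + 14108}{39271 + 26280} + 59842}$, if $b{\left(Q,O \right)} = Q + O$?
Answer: $\frac{65551}{3922717172} \approx 1.6711 \cdot 10^{-5}$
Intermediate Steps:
$b{\left(Q,O \right)} = O + Q$
$\frac{1}{\frac{b{\left(82,40 \right)} + 14108}{39271 + 26280} + 59842} = \frac{1}{\frac{\left(40 + 82\right) + 14108}{39271 + 26280} + 59842} = \frac{1}{\frac{122 + 14108}{65551} + 59842} = \frac{1}{14230 \cdot \frac{1}{65551} + 59842} = \frac{1}{\frac{14230}{65551} + 59842} = \frac{1}{\frac{3922717172}{65551}} = \frac{65551}{3922717172}$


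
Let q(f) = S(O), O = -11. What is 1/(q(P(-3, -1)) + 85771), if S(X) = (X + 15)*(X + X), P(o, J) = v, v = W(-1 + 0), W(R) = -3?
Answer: 1/85683 ≈ 1.1671e-5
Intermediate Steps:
v = -3
P(o, J) = -3
S(X) = 2*X*(15 + X) (S(X) = (15 + X)*(2*X) = 2*X*(15 + X))
q(f) = -88 (q(f) = 2*(-11)*(15 - 11) = 2*(-11)*4 = -88)
1/(q(P(-3, -1)) + 85771) = 1/(-88 + 85771) = 1/85683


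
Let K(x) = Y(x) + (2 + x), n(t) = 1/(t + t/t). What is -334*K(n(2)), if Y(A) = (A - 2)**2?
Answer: -15364/9 ≈ -1707.1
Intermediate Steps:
Y(A) = (-2 + A)**2
n(t) = 1/(1 + t) (n(t) = 1/(t + 1) = 1/(1 + t))
K(x) = 2 + x + (-2 + x)**2 (K(x) = (-2 + x)**2 + (2 + x) = 2 + x + (-2 + x)**2)
-334*K(n(2)) = -334*(2 + 1/(1 + 2) + (-2 + 1/(1 + 2))**2) = -334*(2 + 1/3 + (-2 + 1/3)**2) = -334*(2 + 1/3 + (-5/3)**2) = -334*(2 + 1/3 + 25/9) = -334*46/9 = -15364/9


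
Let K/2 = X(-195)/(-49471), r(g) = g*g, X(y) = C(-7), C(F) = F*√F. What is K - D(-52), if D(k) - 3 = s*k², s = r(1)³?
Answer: -2707 + 14*I*√7/49471 ≈ -2707.0 + 0.00074873*I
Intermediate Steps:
C(F) = F^(3/2)
X(y) = -7*I*√7 (X(y) = (-7)^(3/2) = -7*I*√7)
r(g) = g²
s = 1 (s = (1²)³ = 1³ = 1)
D(k) = 3 + k² (D(k) = 3 + 1*k² = 3 + k²)
K = 14*I*√7/49471 (K = 2*(-7*I*√7/(-49471)) = 2*(-7*I*√7*(-1/49471)) = 2*(7*I*√7/49471) = 14*I*√7/49471 ≈ 0.00074873*I)
K - D(-52) = 14*I*√7/49471 - (3 + (-52)²) = 14*I*√7/49471 - (3 + 2704) = 14*I*√7/49471 - 1*2707 = 14*I*√7/49471 - 2707 = -2707 + 14*I*√7/49471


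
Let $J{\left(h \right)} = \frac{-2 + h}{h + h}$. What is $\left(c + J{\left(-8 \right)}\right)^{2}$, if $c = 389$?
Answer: $\frac{9715689}{64} \approx 1.5181 \cdot 10^{5}$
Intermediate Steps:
$J{\left(h \right)} = \frac{-2 + h}{2 h}$
$\left(c + J{\left(-8 \right)}\right)^{2} = \left(389 + \frac{-2 - 8}{2 \left(-8\right)}\right)^{2} = \left(389 + \frac{1}{2} \left(- \frac{1}{8}\right) \left(-10\right)\right)^{2} = \left(389 + \frac{5}{8}\right)^{2} = \left(\frac{3117}{8}\right)^{2} = \frac{9715689}{64}$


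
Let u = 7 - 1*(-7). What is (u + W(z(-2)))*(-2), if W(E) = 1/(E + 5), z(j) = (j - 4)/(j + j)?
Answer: -368/13 ≈ -28.308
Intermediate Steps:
u = 14 (u = 7 + 7 = 14)
z(j) = (-4 + j)/(2*j) (z(j) = (-4 + j)/((2*j)) = (-4 + j)*(1/(2*j)) = (-4 + j)/(2*j))
W(E) = 1/(5 + E)
(u + W(z(-2)))*(-2) = (14 + 1/(5 + (½)*(-4 - 2)/(-2)))*(-2) = (14 + 1/(5 + (½)*(-½)*(-6)))*(-2) = (14 + 1/(5 + 3/2))*(-2) = (14 + 1/(13/2))*(-2) = (14 + 2/13)*(-2) = (184/13)*(-2) = -368/13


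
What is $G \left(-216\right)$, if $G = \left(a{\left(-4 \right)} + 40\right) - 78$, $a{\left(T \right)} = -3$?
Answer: $8856$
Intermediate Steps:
$G = -41$ ($G = \left(-3 + 40\right) - 78 = 37 - 78 = -41$)
$G \left(-216\right) = \left(-41\right) \left(-216\right) = 8856$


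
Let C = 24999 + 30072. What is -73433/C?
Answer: -73433/55071 ≈ -1.3334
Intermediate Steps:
C = 55071
-73433/C = -73433/55071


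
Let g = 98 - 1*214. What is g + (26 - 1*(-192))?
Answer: 102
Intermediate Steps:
g = -116 (g = 98 - 214 = -116)
g + (26 - 1*(-192)) = -116 + (26 - 1*(-192)) = -116 + (26 + 192) = -116 + 218 = 102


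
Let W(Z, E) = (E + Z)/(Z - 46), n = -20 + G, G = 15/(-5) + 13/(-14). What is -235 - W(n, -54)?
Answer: -231156/979 ≈ -236.11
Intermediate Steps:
G = -55/14 (G = 15*(-⅕) + 13*(-1/14) = -3 - 13/14 = -55/14 ≈ -3.9286)
n = -335/14 (n = -20 - 55/14 = -335/14 ≈ -23.929)
W(Z, E) = (E + Z)/(-46 + Z)
-235 - W(n, -54) = -235 - (-54 - 335/14)/(-46 - 335/14) = -235 - (-1091)/((-979/14)*14) = -235 - (-14)*(-1091)/(979*14) = -235 - 1*1091/979 = -235 - 1091/979 = -231156/979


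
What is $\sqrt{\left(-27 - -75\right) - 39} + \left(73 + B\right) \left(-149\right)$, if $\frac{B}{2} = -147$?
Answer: $32932$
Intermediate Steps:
$B = -294$ ($B = 2 \left(-147\right) = -294$)
$\sqrt{\left(-27 - -75\right) - 39} + \left(73 + B\right) \left(-149\right) = \sqrt{\left(-27 - -75\right) - 39} + \left(73 - 294\right) \left(-149\right) = \sqrt{\left(-27 + 75\right) - 39} - -32929 = \sqrt{48 - 39} + 32929 = \sqrt{9} + 32929 = 3 + 32929 = 32932$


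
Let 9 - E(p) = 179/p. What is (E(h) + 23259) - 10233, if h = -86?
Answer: 1121189/86 ≈ 13037.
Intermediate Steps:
E(p) = 9 - 179/p
(E(h) + 23259) - 10233 = ((9 - 179/(-86)) + 23259) - 10233 = ((9 - 179*(-1/86)) + 23259) - 10233 = ((9 + 179/86) + 23259) - 10233 = (953/86 + 23259) - 10233 = 2001227/86 - 10233 = 1121189/86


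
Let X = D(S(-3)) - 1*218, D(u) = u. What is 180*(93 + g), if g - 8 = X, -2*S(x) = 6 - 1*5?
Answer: -21150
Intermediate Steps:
S(x) = -1/2 (S(x) = -(6 - 1*5)/2 = -(6 - 5)/2 = -1/2*1 = -1/2)
X = -437/2 (X = -1/2 - 1*218 = -1/2 - 218 = -437/2 ≈ -218.50)
g = -421/2 (g = 8 - 437/2 = -421/2 ≈ -210.50)
180*(93 + g) = 180*(93 - 421/2) = 180*(-235/2) = -21150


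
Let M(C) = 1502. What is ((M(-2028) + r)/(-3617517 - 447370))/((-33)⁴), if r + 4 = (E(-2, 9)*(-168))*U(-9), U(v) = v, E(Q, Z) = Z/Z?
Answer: -3010/4820634855927 ≈ -6.2440e-10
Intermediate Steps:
E(Q, Z) = 1
r = 1508 (r = -4 + (1*(-168))*(-9) = -4 - 168*(-9) = -4 + 1512 = 1508)
((M(-2028) + r)/(-3617517 - 447370))/((-33)⁴) = ((1502 + 1508)/(-3617517 - 447370))/((-33)⁴) = (3010/(-4064887))/1185921 = (3010*(-1/4064887))*(1/1185921) = -3010/4064887*1/1185921 = -3010/4820634855927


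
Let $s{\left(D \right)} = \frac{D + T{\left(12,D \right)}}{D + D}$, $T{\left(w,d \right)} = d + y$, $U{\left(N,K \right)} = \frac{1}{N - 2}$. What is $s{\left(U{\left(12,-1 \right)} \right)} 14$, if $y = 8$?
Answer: $574$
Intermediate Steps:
$U{\left(N,K \right)} = \frac{1}{-2 + N}$
$T{\left(w,d \right)} = 8 + d$ ($T{\left(w,d \right)} = d + 8 = 8 + d$)
$s{\left(D \right)} = \frac{8 + 2 D}{2 D}$ ($s{\left(D \right)} = \frac{D + \left(8 + D\right)}{D + D} = \frac{8 + 2 D}{2 D}$)
$s{\left(U{\left(12,-1 \right)} \right)} 14 = \frac{4 + \frac{1}{-2 + 12}}{\frac{1}{-2 + 12}} \cdot 14 = \frac{4 + \frac{1}{10}}{\frac{1}{10}} \cdot 14 = \frac{1}{\frac{1}{10}} \left(4 + \frac{1}{10}\right) 14 = 10 \cdot \frac{41}{10} \cdot 14 = 41 \cdot 14 = 574$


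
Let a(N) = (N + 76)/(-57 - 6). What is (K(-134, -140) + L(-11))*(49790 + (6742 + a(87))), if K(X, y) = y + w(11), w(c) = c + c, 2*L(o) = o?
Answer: -879654191/126 ≈ -6.9814e+6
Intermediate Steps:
L(o) = o/2
w(c) = 2*c
a(N) = -76/63 - N/63 (a(N) = (76 + N)/(-63) = (76 + N)*(-1/63) = -76/63 - N/63)
K(X, y) = 22 + y (K(X, y) = y + 2*11 = y + 22 = 22 + y)
(K(-134, -140) + L(-11))*(49790 + (6742 + a(87))) = ((22 - 140) + (½)*(-11))*(49790 + (6742 + (-76/63 - 1/63*87))) = (-118 - 11/2)*(49790 + (6742 + (-76/63 - 29/21))) = -247*(49790 + (6742 - 163/63))/2 = -247*(49790 + 424583/63)/2 = -247/2*3561353/63 = -879654191/126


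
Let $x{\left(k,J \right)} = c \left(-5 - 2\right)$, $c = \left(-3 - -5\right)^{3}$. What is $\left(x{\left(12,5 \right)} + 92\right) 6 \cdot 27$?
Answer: $5832$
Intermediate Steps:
$c = 8$ ($c = \left(-3 + 5\right)^{3} = 2^{3} = 8$)
$x{\left(k,J \right)} = -56$ ($x{\left(k,J \right)} = 8 \left(-5 - 2\right) = 8 \left(-7\right) = -56$)
$\left(x{\left(12,5 \right)} + 92\right) 6 \cdot 27 = \left(-56 + 92\right) 6 \cdot 27 = 36 \cdot 162 = 5832$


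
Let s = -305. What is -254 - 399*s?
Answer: 121441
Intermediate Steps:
-254 - 399*s = -254 - 399*(-305) = -254 + 121695 = 121441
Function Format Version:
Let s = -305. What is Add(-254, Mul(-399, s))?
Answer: 121441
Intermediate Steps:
Add(-254, Mul(-399, s)) = Add(-254, Mul(-399, -305)) = Add(-254, 121695) = 121441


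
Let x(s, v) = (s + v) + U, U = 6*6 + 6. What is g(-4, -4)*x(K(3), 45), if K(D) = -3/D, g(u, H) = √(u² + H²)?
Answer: 344*√2 ≈ 486.49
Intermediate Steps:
U = 42 (U = 36 + 6 = 42)
g(u, H) = √(H² + u²)
x(s, v) = 42 + s + v (x(s, v) = (s + v) + 42 = 42 + s + v)
g(-4, -4)*x(K(3), 45) = √((-4)² + (-4)²)*(42 - 3/3 + 45) = √(16 + 16)*(42 - 3*⅓ + 45) = √32*(42 - 1 + 45) = (4*√2)*86 = 344*√2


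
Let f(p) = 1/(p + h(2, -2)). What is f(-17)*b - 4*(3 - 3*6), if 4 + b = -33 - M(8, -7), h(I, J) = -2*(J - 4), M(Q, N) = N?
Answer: 66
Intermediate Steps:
h(I, J) = 8 - 2*J (h(I, J) = -2*(-4 + J) = 8 - 2*J)
f(p) = 1/(12 + p) (f(p) = 1/(p + (8 - 2*(-2))) = 1/(p + (8 + 4)) = 1/(p + 12) = 1/(12 + p))
b = -30 (b = -4 + (-33 - 1*(-7)) = -4 + (-33 + 7) = -4 - 26 = -30)
f(-17)*b - 4*(3 - 3*6) = -30/(12 - 17) - 4*(3 - 3*6) = -30/(-5) - 4*(3 - 18) = -⅕*(-30) - 4*(-15) = 6 + 60 = 66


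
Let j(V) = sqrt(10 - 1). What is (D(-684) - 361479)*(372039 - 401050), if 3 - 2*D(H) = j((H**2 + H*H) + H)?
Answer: 10486867269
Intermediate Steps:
j(V) = 3 (j(V) = sqrt(9) = 3)
D(H) = 0 (D(H) = 3/2 - 1/2*3 = 3/2 - 3/2 = 0)
(D(-684) - 361479)*(372039 - 401050) = (0 - 361479)*(372039 - 401050) = -361479*(-29011) = 10486867269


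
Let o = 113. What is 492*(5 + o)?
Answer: 58056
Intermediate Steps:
492*(5 + o) = 492*(5 + 113) = 492*118 = 58056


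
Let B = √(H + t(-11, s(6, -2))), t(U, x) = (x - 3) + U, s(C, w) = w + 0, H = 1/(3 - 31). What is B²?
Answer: -449/28 ≈ -16.036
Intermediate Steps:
H = -1/28 (H = 1/(-28) = -1/28 ≈ -0.035714)
s(C, w) = w
t(U, x) = -3 + U + x (t(U, x) = (-3 + x) + U = -3 + U + x)
B = I*√3143/14 (B = √(-1/28 + (-3 - 11 - 2)) = √(-1/28 - 16) = √(-449/28) = I*√3143/14 ≈ 4.0045*I)
B² = (I*√3143/14)² = -449/28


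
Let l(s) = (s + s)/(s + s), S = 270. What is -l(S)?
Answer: -1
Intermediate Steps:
l(s) = 1 (l(s) = (2*s)/((2*s)) = (2*s)*(1/(2*s)) = 1)
-l(S) = -1*1 = -1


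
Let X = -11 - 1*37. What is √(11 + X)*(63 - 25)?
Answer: 38*I*√37 ≈ 231.15*I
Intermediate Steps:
X = -48 (X = -11 - 37 = -48)
√(11 + X)*(63 - 25) = √(11 - 48)*(63 - 25) = √(-37)*38 = (I*√37)*38 = 38*I*√37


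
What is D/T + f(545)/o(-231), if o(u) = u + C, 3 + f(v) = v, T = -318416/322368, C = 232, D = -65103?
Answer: 1322481586/19901 ≈ 66453.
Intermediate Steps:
T = -19901/20148 (T = -318416*1/322368 = -19901/20148 ≈ -0.98774)
f(v) = -3 + v
o(u) = 232 + u (o(u) = u + 232 = 232 + u)
D/T + f(545)/o(-231) = -65103/(-19901/20148) + (-3 + 545)/(232 - 231) = -65103*(-20148/19901) + 542/1 = 1311695244/19901 + 542*1 = 1311695244/19901 + 542 = 1322481586/19901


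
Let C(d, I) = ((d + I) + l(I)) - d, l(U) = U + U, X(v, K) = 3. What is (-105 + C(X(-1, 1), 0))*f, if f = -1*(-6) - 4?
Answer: -210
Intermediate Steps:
l(U) = 2*U
f = 2 (f = 6 - 4 = 2)
C(d, I) = 3*I (C(d, I) = ((d + I) + 2*I) - d = ((I + d) + 2*I) - d = (d + 3*I) - d = 3*I)
(-105 + C(X(-1, 1), 0))*f = (-105 + 3*0)*2 = (-105 + 0)*2 = -105*2 = -210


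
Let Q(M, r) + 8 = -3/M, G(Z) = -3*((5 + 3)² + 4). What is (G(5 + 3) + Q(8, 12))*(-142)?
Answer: 120629/4 ≈ 30157.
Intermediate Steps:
G(Z) = -204 (G(Z) = -3*(8² + 4) = -3*(64 + 4) = -3*68 = -204)
Q(M, r) = -8 - 3/M
(G(5 + 3) + Q(8, 12))*(-142) = (-204 + (-8 - 3/8))*(-142) = (-204 - 67/8)*(-142) = -1699/8*(-142) = 120629/4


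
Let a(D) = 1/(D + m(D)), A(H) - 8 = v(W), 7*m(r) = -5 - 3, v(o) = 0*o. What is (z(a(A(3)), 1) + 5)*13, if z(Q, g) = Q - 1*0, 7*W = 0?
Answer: 3211/48 ≈ 66.896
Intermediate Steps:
W = 0 (W = (⅐)*0 = 0)
v(o) = 0
m(r) = -8/7 (m(r) = (-5 - 3)/7 = (⅐)*(-8) = -8/7)
A(H) = 8 (A(H) = 8 + 0 = 8)
a(D) = 1/(-8/7 + D) (a(D) = 1/(D - 8/7) = 1/(-8/7 + D))
z(Q, g) = Q (z(Q, g) = Q + 0 = Q)
(z(a(A(3)), 1) + 5)*13 = (7/(-8 + 7*8) + 5)*13 = (7/(-8 + 56) + 5)*13 = (7/48 + 5)*13 = (247/48)*13 = 3211/48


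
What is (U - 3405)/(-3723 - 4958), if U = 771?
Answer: 2634/8681 ≈ 0.30342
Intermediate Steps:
(U - 3405)/(-3723 - 4958) = (771 - 3405)/(-3723 - 4958) = -2634/(-8681) = -2634*(-1/8681) = 2634/8681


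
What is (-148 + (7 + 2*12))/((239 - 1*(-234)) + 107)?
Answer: -117/580 ≈ -0.20172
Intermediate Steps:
(-148 + (7 + 2*12))/((239 - 1*(-234)) + 107) = (-148 + (7 + 24))/((239 + 234) + 107) = (-148 + 31)/(473 + 107) = -117/580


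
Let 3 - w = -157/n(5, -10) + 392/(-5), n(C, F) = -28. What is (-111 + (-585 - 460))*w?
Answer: -3066579/35 ≈ -87617.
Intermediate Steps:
w = 10611/140 (w = 3 - (-157/(-28) + 392/(-5)) = 3 - (-157*(-1/28) + 392*(-1/5)) = 3 - (157/28 - 392/5) = 3 - 1*(-10191/140) = 3 + 10191/140 = 10611/140 ≈ 75.793)
(-111 + (-585 - 460))*w = (-111 + (-585 - 460))*(10611/140) = (-111 - 1045)*(10611/140) = -1156*10611/140 = -3066579/35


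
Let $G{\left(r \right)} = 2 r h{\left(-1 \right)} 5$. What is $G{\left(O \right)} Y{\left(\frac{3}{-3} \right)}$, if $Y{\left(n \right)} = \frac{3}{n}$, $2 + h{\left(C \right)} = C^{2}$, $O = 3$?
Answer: $90$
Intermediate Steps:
$h{\left(C \right)} = -2 + C^{2}$
$G{\left(r \right)} = - 10 r$ ($G{\left(r \right)} = 2 r \left(-2 + \left(-1\right)^{2}\right) 5 = 2 r \left(-2 + 1\right) 5 = 2 r \left(-1\right) 5 = - 2 r 5 = - 10 r$)
$G{\left(O \right)} Y{\left(\frac{3}{-3} \right)} = \left(-10\right) 3 \frac{3}{3 \frac{1}{-3}} = - 30 \frac{3}{3 \left(- \frac{1}{3}\right)} = - 30 \frac{3}{-1} = - 30 \cdot 3 \left(-1\right) = \left(-30\right) \left(-3\right) = 90$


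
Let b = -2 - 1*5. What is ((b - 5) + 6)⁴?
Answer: 1296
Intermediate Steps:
b = -7 (b = -2 - 5 = -7)
((b - 5) + 6)⁴ = ((-7 - 5) + 6)⁴ = (-12 + 6)⁴ = (-6)⁴ = 1296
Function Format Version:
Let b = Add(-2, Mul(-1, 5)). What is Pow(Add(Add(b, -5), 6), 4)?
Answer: 1296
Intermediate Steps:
b = -7 (b = Add(-2, -5) = -7)
Pow(Add(Add(b, -5), 6), 4) = Pow(Add(Add(-7, -5), 6), 4) = Pow(Add(-12, 6), 4) = Pow(-6, 4) = 1296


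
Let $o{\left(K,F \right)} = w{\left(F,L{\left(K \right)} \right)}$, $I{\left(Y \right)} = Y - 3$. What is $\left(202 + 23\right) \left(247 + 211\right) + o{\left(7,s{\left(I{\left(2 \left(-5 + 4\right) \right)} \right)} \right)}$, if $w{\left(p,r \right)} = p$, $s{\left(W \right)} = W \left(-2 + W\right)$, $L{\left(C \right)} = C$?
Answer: $103085$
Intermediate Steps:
$I{\left(Y \right)} = -3 + Y$
$o{\left(K,F \right)} = F$
$\left(202 + 23\right) \left(247 + 211\right) + o{\left(7,s{\left(I{\left(2 \left(-5 + 4\right) \right)} \right)} \right)} = \left(202 + 23\right) \left(247 + 211\right) + \left(-3 + 2 \left(-5 + 4\right)\right) \left(-2 - \left(3 - 2 \left(-5 + 4\right)\right)\right) = 225 \cdot 458 + \left(-3 + 2 \left(-1\right)\right) \left(-2 + \left(-3 + 2 \left(-1\right)\right)\right) = 103050 + \left(-3 - 2\right) \left(-2 - 5\right) = 103050 - 5 \left(-2 - 5\right) = 103050 - -35 = 103050 + 35 = 103085$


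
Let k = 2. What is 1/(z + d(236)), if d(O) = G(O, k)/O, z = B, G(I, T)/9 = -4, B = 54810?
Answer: 59/3233781 ≈ 1.8245e-5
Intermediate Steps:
G(I, T) = -36 (G(I, T) = 9*(-4) = -36)
z = 54810
d(O) = -36/O
1/(z + d(236)) = 1/(54810 - 36/236) = 1/(54810 - 36*1/236) = 1/(54810 - 9/59) = 1/(3233781/59) = 59/3233781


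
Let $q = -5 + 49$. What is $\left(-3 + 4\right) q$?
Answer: $44$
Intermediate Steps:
$q = 44$
$\left(-3 + 4\right) q = \left(-3 + 4\right) 44 = 1 \cdot 44 = 44$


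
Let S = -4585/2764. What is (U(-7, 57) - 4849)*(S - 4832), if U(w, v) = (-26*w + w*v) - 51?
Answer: 68364312261/2764 ≈ 2.4734e+7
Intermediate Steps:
U(w, v) = -51 - 26*w + v*w (U(w, v) = (-26*w + v*w) - 51 = -51 - 26*w + v*w)
S = -4585/2764 (S = -4585*1/2764 = -4585/2764 ≈ -1.6588)
(U(-7, 57) - 4849)*(S - 4832) = ((-51 - 26*(-7) + 57*(-7)) - 4849)*(-4585/2764 - 4832) = ((-51 + 182 - 399) - 4849)*(-13360233/2764) = (-268 - 4849)*(-13360233/2764) = -5117*(-13360233/2764) = 68364312261/2764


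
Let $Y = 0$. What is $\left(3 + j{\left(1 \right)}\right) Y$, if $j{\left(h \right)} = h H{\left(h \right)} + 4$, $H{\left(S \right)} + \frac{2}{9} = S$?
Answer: $0$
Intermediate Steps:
$H{\left(S \right)} = - \frac{2}{9} + S$
$j{\left(h \right)} = 4 + h \left(- \frac{2}{9} + h\right)$ ($j{\left(h \right)} = h \left(- \frac{2}{9} + h\right) + 4 = 4 + h \left(- \frac{2}{9} + h\right)$)
$\left(3 + j{\left(1 \right)}\right) Y = \left(3 + \left(4 + \frac{1}{9} \cdot 1 \left(-2 + 9 \cdot 1\right)\right)\right) 0 = \left(3 + \left(4 + \frac{1}{9} \cdot 1 \left(-2 + 9\right)\right)\right) 0 = \left(3 + \left(4 + \frac{1}{9} \cdot 1 \cdot 7\right)\right) 0 = \left(3 + \left(4 + \frac{7}{9}\right)\right) 0 = \left(3 + \frac{43}{9}\right) 0 = \frac{70}{9} \cdot 0 = 0$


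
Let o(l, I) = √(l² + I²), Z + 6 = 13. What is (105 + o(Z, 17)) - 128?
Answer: -23 + 13*√2 ≈ -4.6152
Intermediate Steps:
Z = 7 (Z = -6 + 13 = 7)
o(l, I) = √(I² + l²)
(105 + o(Z, 17)) - 128 = (105 + √(17² + 7²)) - 128 = (105 + √(289 + 49)) - 128 = (105 + √338) - 128 = (105 + 13*√2) - 128 = -23 + 13*√2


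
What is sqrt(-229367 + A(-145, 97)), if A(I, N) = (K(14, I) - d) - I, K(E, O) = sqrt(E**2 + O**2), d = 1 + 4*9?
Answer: sqrt(-229259 + sqrt(21221)) ≈ 478.66*I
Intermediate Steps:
d = 37 (d = 1 + 36 = 37)
A(I, N) = -37 + sqrt(196 + I**2) - I (A(I, N) = (sqrt(14**2 + I**2) - 1*37) - I = (sqrt(196 + I**2) - 37) - I = (-37 + sqrt(196 + I**2)) - I = -37 + sqrt(196 + I**2) - I)
sqrt(-229367 + A(-145, 97)) = sqrt(-229367 + (-37 + sqrt(196 + (-145)**2) - 1*(-145))) = sqrt(-229367 + (-37 + sqrt(196 + 21025) + 145)) = sqrt(-229367 + (-37 + sqrt(21221) + 145)) = sqrt(-229367 + (108 + sqrt(21221))) = sqrt(-229259 + sqrt(21221))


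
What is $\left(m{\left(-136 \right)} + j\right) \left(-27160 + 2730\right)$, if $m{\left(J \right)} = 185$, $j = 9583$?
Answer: $-238632240$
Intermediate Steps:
$\left(m{\left(-136 \right)} + j\right) \left(-27160 + 2730\right) = \left(185 + 9583\right) \left(-27160 + 2730\right) = 9768 \left(-24430\right) = -238632240$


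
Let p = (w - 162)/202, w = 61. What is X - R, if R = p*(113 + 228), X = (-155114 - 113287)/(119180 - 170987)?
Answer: 866809/4934 ≈ 175.68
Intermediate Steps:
p = -½ (p = (61 - 162)/202 = -101*1/202 = -½ ≈ -0.50000)
X = 12781/2467 (X = -268401/(-51807) = -268401*(-1/51807) = 12781/2467 ≈ 5.1808)
R = -341/2 (R = -(113 + 228)/2 = -½*341 = -341/2 ≈ -170.50)
X - R = 12781/2467 - 1*(-341/2) = 12781/2467 + 341/2 = 866809/4934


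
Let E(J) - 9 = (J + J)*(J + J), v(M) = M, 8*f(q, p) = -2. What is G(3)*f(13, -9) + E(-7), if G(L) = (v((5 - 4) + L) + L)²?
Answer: 771/4 ≈ 192.75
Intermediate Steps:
f(q, p) = -¼ (f(q, p) = (⅛)*(-2) = -¼)
E(J) = 9 + 4*J² (E(J) = 9 + (J + J)*(J + J) = 9 + (2*J)*(2*J) = 9 + 4*J²)
G(L) = (1 + 2*L)² (G(L) = (((5 - 4) + L) + L)² = ((1 + L) + L)² = (1 + 2*L)²)
G(3)*f(13, -9) + E(-7) = (1 + 2*3)²*(-¼) + (9 + 4*(-7)²) = (1 + 6)²*(-¼) + (9 + 4*49) = 7²*(-¼) + (9 + 196) = 49*(-¼) + 205 = -49/4 + 205 = 771/4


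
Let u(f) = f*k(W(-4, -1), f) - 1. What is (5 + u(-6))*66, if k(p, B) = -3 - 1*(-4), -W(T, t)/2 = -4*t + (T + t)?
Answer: -132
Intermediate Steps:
W(T, t) = -2*T + 6*t (W(T, t) = -2*(-4*t + (T + t)) = -2*(T - 3*t) = -2*T + 6*t)
k(p, B) = 1 (k(p, B) = -3 + 4 = 1)
u(f) = -1 + f (u(f) = f*1 - 1 = f - 1 = -1 + f)
(5 + u(-6))*66 = (5 + (-1 - 6))*66 = (5 - 7)*66 = -2*66 = -132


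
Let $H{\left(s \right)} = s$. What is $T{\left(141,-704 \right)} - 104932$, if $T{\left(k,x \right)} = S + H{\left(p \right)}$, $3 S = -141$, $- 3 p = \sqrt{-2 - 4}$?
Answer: $-104979 - \frac{i \sqrt{6}}{3} \approx -1.0498 \cdot 10^{5} - 0.8165 i$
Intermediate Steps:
$p = - \frac{i \sqrt{6}}{3}$ ($p = - \frac{\sqrt{-2 - 4}}{3} = - \frac{\sqrt{-6}}{3} = - \frac{i \sqrt{6}}{3} \approx - 0.8165 i$)
$S = -47$ ($S = \frac{1}{3} \left(-141\right) = -47$)
$T{\left(k,x \right)} = -47 - \frac{i \sqrt{6}}{3}$
$T{\left(141,-704 \right)} - 104932 = \left(-47 - \frac{i \sqrt{6}}{3}\right) - 104932 = -104979 - \frac{i \sqrt{6}}{3}$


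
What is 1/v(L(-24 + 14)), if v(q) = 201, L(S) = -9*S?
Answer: 1/201 ≈ 0.0049751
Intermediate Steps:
1/v(L(-24 + 14)) = 1/201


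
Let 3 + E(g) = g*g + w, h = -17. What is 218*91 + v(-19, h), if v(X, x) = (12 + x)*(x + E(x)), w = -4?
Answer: 18513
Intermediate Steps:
E(g) = -7 + g² (E(g) = -3 + (g*g - 4) = -3 + (g² - 4) = -3 + (-4 + g²) = -7 + g²)
v(X, x) = (12 + x)*(-7 + x + x²) (v(X, x) = (12 + x)*(x + (-7 + x²)) = (12 + x)*(-7 + x + x²))
218*91 + v(-19, h) = 218*91 + (-84 + (-17)³ + 5*(-17) + 13*(-17)²) = 19838 + (-84 - 4913 - 85 + 13*289) = 19838 + (-84 - 4913 - 85 + 3757) = 19838 - 1325 = 18513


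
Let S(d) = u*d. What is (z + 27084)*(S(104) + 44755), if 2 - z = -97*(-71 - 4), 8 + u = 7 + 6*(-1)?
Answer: 872218897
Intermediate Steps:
u = -7 (u = -8 + (7 + 6*(-1)) = -8 + (7 - 6) = -8 + 1 = -7)
z = -7273 (z = 2 - (-97)*(-71 - 4) = 2 - (-97)*(-75) = 2 - 1*7275 = 2 - 7275 = -7273)
S(d) = -7*d
(z + 27084)*(S(104) + 44755) = (-7273 + 27084)*(-7*104 + 44755) = 19811*(-728 + 44755) = 19811*44027 = 872218897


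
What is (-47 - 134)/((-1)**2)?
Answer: -181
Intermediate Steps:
(-47 - 134)/((-1)**2) = -181/1 = 1*(-181) = -181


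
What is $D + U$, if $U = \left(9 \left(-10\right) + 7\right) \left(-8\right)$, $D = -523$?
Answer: $141$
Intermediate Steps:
$U = 664$ ($U = \left(-90 + 7\right) \left(-8\right) = \left(-83\right) \left(-8\right) = 664$)
$D + U = -523 + 664 = 141$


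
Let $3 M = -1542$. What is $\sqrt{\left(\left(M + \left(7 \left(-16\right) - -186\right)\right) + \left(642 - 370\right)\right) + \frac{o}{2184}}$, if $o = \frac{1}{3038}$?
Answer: $\frac{i \sqrt{9433525457265}}{236964} \approx 12.961 i$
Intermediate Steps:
$o = \frac{1}{3038} \approx 0.00032916$
$M = -514$ ($M = \frac{1}{3} \left(-1542\right) = -514$)
$\sqrt{\left(\left(M + \left(7 \left(-16\right) - -186\right)\right) + \left(642 - 370\right)\right) + \frac{o}{2184}} = \sqrt{\left(\left(-514 + \left(7 \left(-16\right) - -186\right)\right) + \left(642 - 370\right)\right) + \frac{1}{3038 \cdot 2184}} = \sqrt{\left(\left(-514 + \left(-112 + 186\right)\right) + 272\right) + \frac{1}{3038} \cdot \frac{1}{2184}} = \sqrt{\left(\left(-514 + 74\right) + 272\right) + \frac{1}{6634992}} = \sqrt{\left(-440 + 272\right) + \frac{1}{6634992}} = \sqrt{-168 + \frac{1}{6634992}} = \sqrt{- \frac{1114678655}{6634992}} = \frac{i \sqrt{9433525457265}}{236964}$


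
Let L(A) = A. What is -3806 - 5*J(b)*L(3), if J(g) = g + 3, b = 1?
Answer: -3866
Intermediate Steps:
J(g) = 3 + g
-3806 - 5*J(b)*L(3) = -3806 - 5*(3 + 1)*3 = -3806 - 5*4*3 = -3806 - 20*3 = -3806 - 1*60 = -3806 - 60 = -3866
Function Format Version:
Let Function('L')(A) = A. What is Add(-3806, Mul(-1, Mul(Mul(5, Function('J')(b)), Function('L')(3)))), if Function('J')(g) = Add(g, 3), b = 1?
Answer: -3866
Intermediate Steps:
Function('J')(g) = Add(3, g)
Add(-3806, Mul(-1, Mul(Mul(5, Function('J')(b)), Function('L')(3)))) = Add(-3806, Mul(-1, Mul(Mul(5, Add(3, 1)), 3))) = Add(-3806, Mul(-1, Mul(Mul(5, 4), 3))) = Add(-3806, Mul(-1, Mul(20, 3))) = Add(-3806, Mul(-1, 60)) = Add(-3806, -60) = -3866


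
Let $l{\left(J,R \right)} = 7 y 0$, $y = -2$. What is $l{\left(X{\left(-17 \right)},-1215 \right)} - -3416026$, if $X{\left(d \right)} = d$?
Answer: $3416026$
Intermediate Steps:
$l{\left(J,R \right)} = 0$ ($l{\left(J,R \right)} = 7 \left(-2\right) 0 = \left(-14\right) 0 = 0$)
$l{\left(X{\left(-17 \right)},-1215 \right)} - -3416026 = 0 - -3416026 = 0 + 3416026 = 3416026$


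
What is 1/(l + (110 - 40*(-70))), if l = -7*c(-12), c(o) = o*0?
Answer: 1/2910 ≈ 0.00034364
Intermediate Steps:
c(o) = 0
l = 0 (l = -7*0 = 0)
1/(l + (110 - 40*(-70))) = 1/(0 + (110 - 40*(-70))) = 1/(0 + (110 + 2800)) = 1/(0 + 2910) = 1/2910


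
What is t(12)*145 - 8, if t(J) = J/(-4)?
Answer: -443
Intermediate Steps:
t(J) = -J/4 (t(J) = J*(-1/4) = -J/4)
t(12)*145 - 8 = -1/4*12*145 - 8 = -3*145 - 8 = -435 - 8 = -443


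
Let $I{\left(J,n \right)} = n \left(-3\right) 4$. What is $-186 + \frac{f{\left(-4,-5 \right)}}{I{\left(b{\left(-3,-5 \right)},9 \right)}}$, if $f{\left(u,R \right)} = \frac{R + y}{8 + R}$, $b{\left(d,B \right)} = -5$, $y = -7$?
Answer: $- \frac{5021}{27} \approx -185.96$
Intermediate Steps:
$I{\left(J,n \right)} = - 12 n$ ($I{\left(J,n \right)} = - 3 n 4 = - 12 n$)
$f{\left(u,R \right)} = \frac{-7 + R}{8 + R}$ ($f{\left(u,R \right)} = \frac{R - 7}{8 + R} = \frac{-7 + R}{8 + R}$)
$-186 + \frac{f{\left(-4,-5 \right)}}{I{\left(b{\left(-3,-5 \right)},9 \right)}} = -186 + \frac{\frac{1}{8 - 5} \left(-7 - 5\right)}{\left(-12\right) 9} = -186 + \frac{\frac{1}{3} \left(-12\right)}{-108} = -186 - \frac{\frac{1}{3} \left(-12\right)}{108} = -186 - - \frac{1}{27} = -186 + \frac{1}{27} = - \frac{5021}{27}$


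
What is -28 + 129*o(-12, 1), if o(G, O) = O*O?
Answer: 101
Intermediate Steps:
o(G, O) = O²
-28 + 129*o(-12, 1) = -28 + 129*1² = -28 + 129*1 = -28 + 129 = 101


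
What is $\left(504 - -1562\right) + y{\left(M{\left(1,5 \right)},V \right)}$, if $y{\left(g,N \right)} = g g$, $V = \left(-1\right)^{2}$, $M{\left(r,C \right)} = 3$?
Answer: $2075$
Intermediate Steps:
$V = 1$
$y{\left(g,N \right)} = g^{2}$
$\left(504 - -1562\right) + y{\left(M{\left(1,5 \right)},V \right)} = \left(504 - -1562\right) + 3^{2} = \left(504 + 1562\right) + 9 = 2066 + 9 = 2075$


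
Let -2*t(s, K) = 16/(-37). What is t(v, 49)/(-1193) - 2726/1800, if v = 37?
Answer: -60171383/39726900 ≈ -1.5146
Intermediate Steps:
t(s, K) = 8/37 (t(s, K) = -8/(-37) = -8*(-1)/37 = -½*(-16/37) = 8/37)
t(v, 49)/(-1193) - 2726/1800 = (8/37)/(-1193) - 2726/1800 = (8/37)*(-1/1193) - 2726*1/1800 = -8/44141 - 1363/900 = -60171383/39726900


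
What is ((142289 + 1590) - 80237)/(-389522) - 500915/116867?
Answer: -101277531122/22761133787 ≈ -4.4496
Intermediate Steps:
((142289 + 1590) - 80237)/(-389522) - 500915/116867 = (143879 - 80237)*(-1/389522) - 500915*1/116867 = 63642*(-1/389522) - 500915/116867 = -31821/194761 - 500915/116867 = -101277531122/22761133787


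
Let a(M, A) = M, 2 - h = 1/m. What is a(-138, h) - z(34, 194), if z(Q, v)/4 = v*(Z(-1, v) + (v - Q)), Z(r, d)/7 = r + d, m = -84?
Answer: -1172674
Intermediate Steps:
Z(r, d) = 7*d + 7*r (Z(r, d) = 7*(r + d) = 7*(d + r) = 7*d + 7*r)
h = 169/84 (h = 2 - 1/(-84) = 2 - 1*(-1/84) = 2 + 1/84 = 169/84 ≈ 2.0119)
z(Q, v) = 4*v*(-7 - Q + 8*v) (z(Q, v) = 4*(v*((7*v + 7*(-1)) + (v - Q))) = 4*(v*((7*v - 7) + (v - Q))) = 4*(v*((-7 + 7*v) + (v - Q))) = 4*(v*(-7 - Q + 8*v)) = 4*v*(-7 - Q + 8*v))
a(-138, h) - z(34, 194) = -138 - 4*194*(-7 - 1*34 + 8*194) = -138 - 4*194*(-7 - 34 + 1552) = -138 - 4*194*1511 = -138 - 1*1172536 = -138 - 1172536 = -1172674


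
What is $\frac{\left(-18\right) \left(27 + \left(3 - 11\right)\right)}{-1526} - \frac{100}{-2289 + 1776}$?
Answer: $\frac{164023}{391419} \approx 0.41905$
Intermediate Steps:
$\frac{\left(-18\right) \left(27 + \left(3 - 11\right)\right)}{-1526} - \frac{100}{-2289 + 1776} = - 18 \left(27 - 8\right) \left(- \frac{1}{1526}\right) - \frac{100}{-513} = \left(-18\right) 19 \left(- \frac{1}{1526}\right) - - \frac{100}{513} = \left(-342\right) \left(- \frac{1}{1526}\right) + \frac{100}{513} = \frac{171}{763} + \frac{100}{513} = \frac{164023}{391419}$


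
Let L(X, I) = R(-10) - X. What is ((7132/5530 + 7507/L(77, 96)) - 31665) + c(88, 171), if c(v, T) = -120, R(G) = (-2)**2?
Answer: -6436139862/201845 ≈ -31887.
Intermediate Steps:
R(G) = 4
L(X, I) = 4 - X
((7132/5530 + 7507/L(77, 96)) - 31665) + c(88, 171) = ((7132/5530 + 7507/(4 - 1*77)) - 31665) - 120 = ((7132*(1/5530) + 7507/(4 - 77)) - 31665) - 120 = ((3566/2765 + 7507/(-73)) - 31665) - 120 = ((3566/2765 + 7507*(-1/73)) - 31665) - 120 = ((3566/2765 - 7507/73) - 31665) - 120 = (-20496537/201845 - 31665) - 120 = -6411918462/201845 - 120 = -6436139862/201845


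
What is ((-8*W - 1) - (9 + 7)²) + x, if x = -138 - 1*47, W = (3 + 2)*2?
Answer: -522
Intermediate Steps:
W = 10 (W = 5*2 = 10)
x = -185 (x = -138 - 47 = -185)
((-8*W - 1) - (9 + 7)²) + x = ((-8*10 - 1) - (9 + 7)²) - 185 = ((-80 - 1) - 1*16²) - 185 = (-81 - 1*256) - 185 = (-81 - 256) - 185 = -337 - 185 = -522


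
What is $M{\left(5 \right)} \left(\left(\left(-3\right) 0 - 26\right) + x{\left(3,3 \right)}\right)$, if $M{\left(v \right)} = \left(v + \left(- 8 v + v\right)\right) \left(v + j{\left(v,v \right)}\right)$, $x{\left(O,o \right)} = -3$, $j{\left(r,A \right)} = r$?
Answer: $8700$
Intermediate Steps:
$M{\left(v \right)} = - 12 v^{2}$ ($M{\left(v \right)} = \left(v + \left(- 8 v + v\right)\right) \left(v + v\right) = \left(v - 7 v\right) 2 v = - 6 v 2 v = - 12 v^{2}$)
$M{\left(5 \right)} \left(\left(\left(-3\right) 0 - 26\right) + x{\left(3,3 \right)}\right) = - 12 \cdot 5^{2} \left(\left(\left(-3\right) 0 - 26\right) - 3\right) = \left(-12\right) 25 \left(\left(0 - 26\right) - 3\right) = - 300 \left(-26 - 3\right) = \left(-300\right) \left(-29\right) = 8700$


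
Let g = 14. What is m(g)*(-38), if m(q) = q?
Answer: -532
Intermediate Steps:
m(g)*(-38) = 14*(-38) = -532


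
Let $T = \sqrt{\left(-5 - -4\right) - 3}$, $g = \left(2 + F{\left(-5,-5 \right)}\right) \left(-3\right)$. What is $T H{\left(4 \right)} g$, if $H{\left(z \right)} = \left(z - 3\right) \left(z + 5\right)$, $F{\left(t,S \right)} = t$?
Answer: $162 i \approx 162.0 i$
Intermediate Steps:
$H{\left(z \right)} = \left(-3 + z\right) \left(5 + z\right)$
$g = 9$ ($g = \left(2 - 5\right) \left(-3\right) = \left(-3\right) \left(-3\right) = 9$)
$T = 2 i$ ($T = \sqrt{\left(-5 + 4\right) - 3} = \sqrt{-1 - 3} = \sqrt{-4} = 2 i \approx 2.0 i$)
$T H{\left(4 \right)} g = 2 i \left(-15 + 4^{2} + 2 \cdot 4\right) 9 = 2 i \left(-15 + 16 + 8\right) 9 = 2 i 9 \cdot 9 = 18 i 9 = 162 i$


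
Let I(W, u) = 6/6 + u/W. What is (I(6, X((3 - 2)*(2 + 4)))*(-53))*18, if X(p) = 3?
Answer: -1431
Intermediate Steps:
I(W, u) = 1 + u/W (I(W, u) = 6*(⅙) + u/W = 1 + u/W)
(I(6, X((3 - 2)*(2 + 4)))*(-53))*18 = (((6 + 3)/6)*(-53))*18 = (((⅙)*9)*(-53))*18 = ((3/2)*(-53))*18 = -159/2*18 = -1431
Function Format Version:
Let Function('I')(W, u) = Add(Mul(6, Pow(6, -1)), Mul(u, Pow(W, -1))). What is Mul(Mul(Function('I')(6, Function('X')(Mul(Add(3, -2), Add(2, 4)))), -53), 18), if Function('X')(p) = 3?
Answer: -1431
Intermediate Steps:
Function('I')(W, u) = Add(1, Mul(u, Pow(W, -1))) (Function('I')(W, u) = Add(Mul(6, Rational(1, 6)), Mul(u, Pow(W, -1))) = Add(1, Mul(u, Pow(W, -1))))
Mul(Mul(Function('I')(6, Function('X')(Mul(Add(3, -2), Add(2, 4)))), -53), 18) = Mul(Mul(Mul(Pow(6, -1), Add(6, 3)), -53), 18) = Mul(Mul(Mul(Rational(1, 6), 9), -53), 18) = Mul(Mul(Rational(3, 2), -53), 18) = Mul(Rational(-159, 2), 18) = -1431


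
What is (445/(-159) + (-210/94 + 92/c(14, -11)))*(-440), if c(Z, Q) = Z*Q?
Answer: 129589120/52311 ≈ 2477.3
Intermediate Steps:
c(Z, Q) = Q*Z
(445/(-159) + (-210/94 + 92/c(14, -11)))*(-440) = (445/(-159) + (-210/94 + 92/((-11*14))))*(-440) = (445*(-1/159) + (-210*1/94 + 92/(-154)))*(-440) = (-445/159 + (-105/47 + 92*(-1/154)))*(-440) = (-445/159 + (-105/47 - 46/77))*(-440) = (-445/159 - 10247/3619)*(-440) = -3239728/575421*(-440) = 129589120/52311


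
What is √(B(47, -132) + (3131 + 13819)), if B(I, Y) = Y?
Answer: √16818 ≈ 129.68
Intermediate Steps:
√(B(47, -132) + (3131 + 13819)) = √(-132 + (3131 + 13819)) = √(-132 + 16950) = √16818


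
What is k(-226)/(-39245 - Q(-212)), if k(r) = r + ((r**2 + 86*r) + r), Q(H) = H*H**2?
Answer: 10396/3162961 ≈ 0.0032868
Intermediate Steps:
Q(H) = H**3
k(r) = r**2 + 88*r (k(r) = r + (r**2 + 87*r) = r**2 + 88*r)
k(-226)/(-39245 - Q(-212)) = (-226*(88 - 226))/(-39245 - 1*(-212)**3) = (-226*(-138))/(-39245 - 1*(-9528128)) = 31188/(-39245 + 9528128) = 31188/9488883 = 31188*(1/9488883) = 10396/3162961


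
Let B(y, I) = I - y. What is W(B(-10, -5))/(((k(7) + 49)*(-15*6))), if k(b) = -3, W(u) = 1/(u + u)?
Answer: -1/41400 ≈ -2.4155e-5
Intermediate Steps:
W(u) = 1/(2*u)
W(B(-10, -5))/(((k(7) + 49)*(-15*6))) = (1/(2*(-5 - 1*(-10))))/(((-3 + 49)*(-15*6))) = (1/(2*(-5 + 10)))/((46*(-90))) = ((½)/5)/(-4140) = ((½)*(⅕))*(-1/4140) = (⅒)*(-1/4140) = -1/41400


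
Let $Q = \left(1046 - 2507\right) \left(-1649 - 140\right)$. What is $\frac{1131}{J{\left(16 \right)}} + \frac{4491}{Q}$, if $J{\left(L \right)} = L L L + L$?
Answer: $\frac{991531497}{3582551216} \approx 0.27677$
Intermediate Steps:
$Q = 2613729$ ($Q = \left(-1461\right) \left(-1789\right) = 2613729$)
$J{\left(L \right)} = L + L^{3}$ ($J{\left(L \right)} = L^{2} L + L = L^{3} + L = L + L^{3}$)
$\frac{1131}{J{\left(16 \right)}} + \frac{4491}{Q} = \frac{1131}{16 + 16^{3}} + \frac{4491}{2613729} = \frac{1131}{16 + 4096} + 4491 \cdot \frac{1}{2613729} = \frac{1131}{4112} + \frac{1497}{871243} = \frac{991531497}{3582551216}$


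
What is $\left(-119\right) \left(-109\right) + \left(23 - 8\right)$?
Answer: $12986$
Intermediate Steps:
$\left(-119\right) \left(-109\right) + \left(23 - 8\right) = 12971 + \left(23 - 8\right) = 12971 + 15 = 12986$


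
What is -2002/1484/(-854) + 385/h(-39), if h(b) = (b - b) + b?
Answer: -34846163/3530436 ≈ -9.8702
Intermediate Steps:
h(b) = b (h(b) = 0 + b = b)
-2002/1484/(-854) + 385/h(-39) = -2002/1484/(-854) + 385/(-39) = -2002*1/1484*(-1/854) + 385*(-1/39) = -143/106*(-1/854) - 385/39 = 143/90524 - 385/39 = -34846163/3530436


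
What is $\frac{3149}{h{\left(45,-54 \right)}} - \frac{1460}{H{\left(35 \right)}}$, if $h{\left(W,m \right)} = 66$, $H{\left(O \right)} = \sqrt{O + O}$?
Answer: $\frac{3149}{66} - \frac{146 \sqrt{70}}{7} \approx -126.79$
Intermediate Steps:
$H{\left(O \right)} = \sqrt{2} \sqrt{O}$ ($H{\left(O \right)} = \sqrt{2 O} = \sqrt{2} \sqrt{O}$)
$\frac{3149}{h{\left(45,-54 \right)}} - \frac{1460}{H{\left(35 \right)}} = \frac{3149}{66} - \frac{1460}{\sqrt{2} \sqrt{35}} = 3149 \cdot \frac{1}{66} - \frac{1460}{\sqrt{70}} = \frac{3149}{66} - 1460 \frac{\sqrt{70}}{70} = \frac{3149}{66} - \frac{146 \sqrt{70}}{7}$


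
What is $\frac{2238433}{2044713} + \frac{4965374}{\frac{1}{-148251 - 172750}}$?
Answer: $- \frac{3259047643182031229}{2044713} \approx -1.5939 \cdot 10^{12}$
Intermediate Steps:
$\frac{2238433}{2044713} + \frac{4965374}{\frac{1}{-148251 - 172750}} = 2238433 \cdot \frac{1}{2044713} + \frac{4965374}{\frac{1}{-321001}} = \frac{2238433}{2044713} + \frac{4965374}{- \frac{1}{321001}} = \frac{2238433}{2044713} + 4965374 \left(-321001\right) = \frac{2238433}{2044713} - 1593890019374 = - \frac{3259047643182031229}{2044713}$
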